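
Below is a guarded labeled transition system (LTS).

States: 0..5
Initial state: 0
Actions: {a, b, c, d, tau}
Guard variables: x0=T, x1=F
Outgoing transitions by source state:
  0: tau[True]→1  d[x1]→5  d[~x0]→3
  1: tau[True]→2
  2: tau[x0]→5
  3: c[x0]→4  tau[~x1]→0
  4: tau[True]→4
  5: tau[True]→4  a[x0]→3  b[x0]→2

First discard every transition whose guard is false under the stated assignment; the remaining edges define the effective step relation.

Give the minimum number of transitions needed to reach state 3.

Answer: 4

Analysis:
BFS to 3:
  L0 = {0}
  L1 = {1}
  L2 = {2}
  L3 = {5}
  L4 = {3,4}
3 enters at depth 4; path tau·tau·tau·a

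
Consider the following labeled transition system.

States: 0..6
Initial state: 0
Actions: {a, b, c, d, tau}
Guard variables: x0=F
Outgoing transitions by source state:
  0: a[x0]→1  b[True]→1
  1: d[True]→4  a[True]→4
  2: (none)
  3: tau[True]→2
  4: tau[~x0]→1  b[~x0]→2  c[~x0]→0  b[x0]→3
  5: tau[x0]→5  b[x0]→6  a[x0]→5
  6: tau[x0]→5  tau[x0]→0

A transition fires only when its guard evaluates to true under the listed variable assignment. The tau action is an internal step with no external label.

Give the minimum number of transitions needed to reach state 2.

Answer: 3

Working:
Breadth-first toward 2:
  L0 = {0}
  L1 = {1}
  L2 = {4}
  L3 = {2}
depth(2)=3, e.g. b·a·b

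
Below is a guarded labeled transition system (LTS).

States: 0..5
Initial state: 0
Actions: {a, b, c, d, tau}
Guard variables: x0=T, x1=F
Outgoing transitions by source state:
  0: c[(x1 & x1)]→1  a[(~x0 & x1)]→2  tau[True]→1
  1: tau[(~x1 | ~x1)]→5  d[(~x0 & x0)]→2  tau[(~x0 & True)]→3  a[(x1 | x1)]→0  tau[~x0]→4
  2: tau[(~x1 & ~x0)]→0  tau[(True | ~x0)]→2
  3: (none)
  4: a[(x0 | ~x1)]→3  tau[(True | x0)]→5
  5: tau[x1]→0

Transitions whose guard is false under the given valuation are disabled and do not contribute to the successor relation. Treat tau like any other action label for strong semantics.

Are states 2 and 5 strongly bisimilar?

Compute ~ classes (split until stable):
  π0 = {{0,1,2,3,4,5}}
  π1 = {{0,1,2},{3,5},{4}}
  π2 = {{0,2},{1},{3,5},{4}}
  π3 = {{0},{1},{2},{3,5},{4}}
stable after 4 split(s): 5 block(s)
[2]={2}  [5]={3,5}

Answer: NOT BISIMILAR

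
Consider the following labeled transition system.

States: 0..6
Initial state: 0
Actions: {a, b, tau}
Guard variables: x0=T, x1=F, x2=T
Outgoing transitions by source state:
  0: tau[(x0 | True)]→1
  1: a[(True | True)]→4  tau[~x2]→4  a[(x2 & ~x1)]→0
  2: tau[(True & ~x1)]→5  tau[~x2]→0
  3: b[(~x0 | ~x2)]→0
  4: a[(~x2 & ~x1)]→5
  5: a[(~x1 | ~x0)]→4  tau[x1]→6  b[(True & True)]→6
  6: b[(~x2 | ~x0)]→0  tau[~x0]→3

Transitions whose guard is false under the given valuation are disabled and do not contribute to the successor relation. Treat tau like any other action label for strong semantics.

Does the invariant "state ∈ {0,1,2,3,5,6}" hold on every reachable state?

Allowed set {0,1,2,3,5,6}
R = {0,1,4}
  0: ✓
  1: ✓
  4: outside
reach 4 via tau·a — violates

Answer: INVARIANT VIOLATED at state 4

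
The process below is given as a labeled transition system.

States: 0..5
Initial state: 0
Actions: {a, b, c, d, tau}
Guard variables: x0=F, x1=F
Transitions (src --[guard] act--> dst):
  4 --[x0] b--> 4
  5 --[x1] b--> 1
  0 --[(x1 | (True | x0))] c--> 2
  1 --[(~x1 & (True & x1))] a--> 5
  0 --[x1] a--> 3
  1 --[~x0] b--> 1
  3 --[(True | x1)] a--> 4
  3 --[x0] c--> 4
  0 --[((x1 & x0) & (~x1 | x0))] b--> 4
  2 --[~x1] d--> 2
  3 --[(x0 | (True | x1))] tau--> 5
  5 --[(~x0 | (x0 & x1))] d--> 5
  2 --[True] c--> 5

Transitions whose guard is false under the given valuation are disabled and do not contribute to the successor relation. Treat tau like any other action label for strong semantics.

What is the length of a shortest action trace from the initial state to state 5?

Layered search for 5:
  depth 0: {0}
  depth 1: {2}
  depth 2: {5}
first hit 5 at d=2 via c·c

Answer: 2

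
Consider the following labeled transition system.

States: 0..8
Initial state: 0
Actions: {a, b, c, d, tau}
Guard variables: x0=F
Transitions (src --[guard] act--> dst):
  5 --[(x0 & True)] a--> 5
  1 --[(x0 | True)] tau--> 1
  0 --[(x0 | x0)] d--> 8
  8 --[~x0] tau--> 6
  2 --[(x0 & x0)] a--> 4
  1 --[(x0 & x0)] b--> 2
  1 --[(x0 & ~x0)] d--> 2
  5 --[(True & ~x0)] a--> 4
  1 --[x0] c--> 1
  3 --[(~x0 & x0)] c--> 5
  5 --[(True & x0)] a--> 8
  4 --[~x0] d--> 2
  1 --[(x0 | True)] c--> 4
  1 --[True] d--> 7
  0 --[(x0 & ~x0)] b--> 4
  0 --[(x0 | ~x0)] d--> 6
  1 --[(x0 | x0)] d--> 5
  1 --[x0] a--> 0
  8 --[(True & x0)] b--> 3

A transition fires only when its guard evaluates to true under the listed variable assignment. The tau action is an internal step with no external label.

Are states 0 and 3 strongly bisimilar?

Answer: NOT BISIMILAR

Trace:
Compute ~ classes (split until stable):
  round 0: {{0,1,2,3,4,5,6,7,8}}
  round 1: {{0,4},{1},{2,3,6,7},{5},{8}}
Fixed point at round 2; 5 class(es).
[0]={0,4}  [3]={2,3,6,7}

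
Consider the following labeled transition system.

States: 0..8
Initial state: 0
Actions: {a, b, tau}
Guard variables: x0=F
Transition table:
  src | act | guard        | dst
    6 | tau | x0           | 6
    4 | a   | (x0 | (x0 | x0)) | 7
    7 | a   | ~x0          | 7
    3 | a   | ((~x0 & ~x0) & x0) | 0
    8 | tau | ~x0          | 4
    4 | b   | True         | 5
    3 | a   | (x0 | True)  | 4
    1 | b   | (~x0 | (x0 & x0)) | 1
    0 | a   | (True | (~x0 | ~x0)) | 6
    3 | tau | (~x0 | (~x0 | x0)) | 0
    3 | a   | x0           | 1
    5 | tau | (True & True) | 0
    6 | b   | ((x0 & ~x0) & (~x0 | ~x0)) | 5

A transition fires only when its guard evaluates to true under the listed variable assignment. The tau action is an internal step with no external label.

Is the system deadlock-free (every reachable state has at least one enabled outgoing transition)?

R = {0,6}
  0: a→6  [deg 1]
  6: ∅  [no exit]
trace reaching 6: a

Answer: DEADLOCK at state 6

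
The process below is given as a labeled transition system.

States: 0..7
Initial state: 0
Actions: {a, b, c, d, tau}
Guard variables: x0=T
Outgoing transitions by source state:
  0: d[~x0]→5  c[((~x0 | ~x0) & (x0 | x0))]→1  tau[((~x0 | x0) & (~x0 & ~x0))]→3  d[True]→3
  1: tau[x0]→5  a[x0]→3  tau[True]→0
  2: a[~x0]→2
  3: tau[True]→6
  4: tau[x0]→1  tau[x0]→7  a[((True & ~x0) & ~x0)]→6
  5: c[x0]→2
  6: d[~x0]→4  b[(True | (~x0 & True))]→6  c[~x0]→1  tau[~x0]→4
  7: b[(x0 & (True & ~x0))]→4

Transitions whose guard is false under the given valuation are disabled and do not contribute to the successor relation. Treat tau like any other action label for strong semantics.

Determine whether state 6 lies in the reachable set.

After dropping false guards: 9 live edges.
L0 = {0}
L1 = {3}  total {0,3}
L2 = {6}  total {0,3,6}
Reach set: {0,3,6}
witness 6: d·tau

Answer: REACHABLE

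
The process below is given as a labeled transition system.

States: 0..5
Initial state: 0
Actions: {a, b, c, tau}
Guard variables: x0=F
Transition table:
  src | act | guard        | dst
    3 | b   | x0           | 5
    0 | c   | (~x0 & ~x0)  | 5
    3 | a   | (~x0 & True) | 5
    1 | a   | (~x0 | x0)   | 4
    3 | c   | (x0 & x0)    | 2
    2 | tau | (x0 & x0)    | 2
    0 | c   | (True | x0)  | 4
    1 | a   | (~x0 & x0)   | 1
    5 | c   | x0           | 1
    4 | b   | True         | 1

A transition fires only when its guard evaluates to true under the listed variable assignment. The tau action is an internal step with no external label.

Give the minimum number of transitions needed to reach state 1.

Breadth-first toward 1:
  Layer 0: {0}
  Layer 1: {4,5}
  Layer 2: {1}
first hit 1 at d=2 via c·b

Answer: 2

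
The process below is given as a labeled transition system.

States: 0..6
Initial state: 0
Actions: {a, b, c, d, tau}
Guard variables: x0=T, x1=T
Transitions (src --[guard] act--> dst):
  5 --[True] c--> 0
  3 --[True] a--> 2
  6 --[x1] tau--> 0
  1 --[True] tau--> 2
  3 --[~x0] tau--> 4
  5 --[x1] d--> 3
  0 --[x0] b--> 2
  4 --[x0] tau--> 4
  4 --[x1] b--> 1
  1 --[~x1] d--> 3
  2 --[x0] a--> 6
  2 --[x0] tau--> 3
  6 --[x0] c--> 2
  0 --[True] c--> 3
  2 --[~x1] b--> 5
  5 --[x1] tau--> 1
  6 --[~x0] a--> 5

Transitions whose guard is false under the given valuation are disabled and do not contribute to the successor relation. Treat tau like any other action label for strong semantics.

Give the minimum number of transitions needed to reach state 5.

Breadth-first toward 5:
  Layer 0: {0}
  Layer 1: {2,3}
  Layer 2: {6}
5 never appears.

Answer: UNREACHABLE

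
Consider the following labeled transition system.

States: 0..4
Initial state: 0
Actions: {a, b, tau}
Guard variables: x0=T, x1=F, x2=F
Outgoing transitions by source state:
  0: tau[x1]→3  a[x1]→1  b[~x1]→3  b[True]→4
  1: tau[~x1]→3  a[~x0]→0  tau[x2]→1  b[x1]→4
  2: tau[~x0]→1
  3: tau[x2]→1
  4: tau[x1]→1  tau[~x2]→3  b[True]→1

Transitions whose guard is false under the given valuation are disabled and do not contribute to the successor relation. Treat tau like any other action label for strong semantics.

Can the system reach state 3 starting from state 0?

Answer: REACHABLE

Trace:
5 transition(s) survive guard evaluation.
Layer 0: {0}
Layer 1: {3,4}  total {0,3,4}
Layer 2: {1}  total {0,1,3,4}
Reachable = {0,1,3,4}
witness 3: b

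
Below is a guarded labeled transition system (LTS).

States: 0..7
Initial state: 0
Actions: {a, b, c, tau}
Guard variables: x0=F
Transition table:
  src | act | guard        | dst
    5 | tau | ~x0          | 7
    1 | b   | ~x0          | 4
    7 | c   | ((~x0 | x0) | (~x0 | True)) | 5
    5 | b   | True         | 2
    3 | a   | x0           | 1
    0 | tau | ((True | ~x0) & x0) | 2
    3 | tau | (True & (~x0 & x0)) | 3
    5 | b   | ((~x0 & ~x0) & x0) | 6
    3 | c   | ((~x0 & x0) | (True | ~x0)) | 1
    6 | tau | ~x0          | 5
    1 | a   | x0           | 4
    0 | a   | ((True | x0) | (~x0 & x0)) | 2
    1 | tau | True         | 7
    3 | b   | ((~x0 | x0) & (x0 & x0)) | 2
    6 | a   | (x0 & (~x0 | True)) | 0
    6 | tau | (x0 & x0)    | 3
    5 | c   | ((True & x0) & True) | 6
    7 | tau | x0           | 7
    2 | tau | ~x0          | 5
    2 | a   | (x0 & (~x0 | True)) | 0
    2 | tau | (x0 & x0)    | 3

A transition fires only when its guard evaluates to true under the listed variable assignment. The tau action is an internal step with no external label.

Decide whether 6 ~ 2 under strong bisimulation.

Answer: BISIMILAR

Trace:
Compute ~ classes (split until stable):
  π0 = {{0,1,2,3,4,5,6,7}}
  π1 = {{0},{1,5},{2,6},{3,7},{4}}
  π2 = {{0},{1},{2,6},{3,7},{4},{5}}
  π3 = {{0},{1},{2,6},{3},{4},{5},{7}}
Fixed point at round 4; 7 class(es).
class of 6: {2,6}; class of 2: {2,6}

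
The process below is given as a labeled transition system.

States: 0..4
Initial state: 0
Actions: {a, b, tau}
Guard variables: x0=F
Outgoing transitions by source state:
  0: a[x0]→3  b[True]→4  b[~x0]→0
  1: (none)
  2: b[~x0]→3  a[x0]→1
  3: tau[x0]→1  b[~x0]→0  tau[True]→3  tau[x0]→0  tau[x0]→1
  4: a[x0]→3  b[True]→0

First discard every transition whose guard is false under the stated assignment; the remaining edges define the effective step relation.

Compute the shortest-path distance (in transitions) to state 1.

Layered search for 1:
  depth 0: {0}
  depth 1: {4}
1 never appears.

Answer: UNREACHABLE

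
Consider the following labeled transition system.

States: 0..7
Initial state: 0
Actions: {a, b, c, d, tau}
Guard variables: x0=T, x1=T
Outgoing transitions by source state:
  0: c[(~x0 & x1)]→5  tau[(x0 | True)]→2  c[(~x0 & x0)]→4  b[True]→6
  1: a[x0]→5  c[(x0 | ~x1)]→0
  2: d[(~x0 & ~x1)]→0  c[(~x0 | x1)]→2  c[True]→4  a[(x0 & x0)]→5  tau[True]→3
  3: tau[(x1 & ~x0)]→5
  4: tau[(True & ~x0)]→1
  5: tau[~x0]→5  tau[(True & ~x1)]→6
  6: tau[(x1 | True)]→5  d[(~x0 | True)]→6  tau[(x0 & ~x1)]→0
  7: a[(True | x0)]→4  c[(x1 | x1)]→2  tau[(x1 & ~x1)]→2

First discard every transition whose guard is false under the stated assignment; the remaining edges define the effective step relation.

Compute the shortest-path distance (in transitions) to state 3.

Breadth-first toward 3:
  Layer 0: {0}
  Layer 1: {2,6}
  Layer 2: {3,4,5}
first hit 3 at d=2 via tau·tau

Answer: 2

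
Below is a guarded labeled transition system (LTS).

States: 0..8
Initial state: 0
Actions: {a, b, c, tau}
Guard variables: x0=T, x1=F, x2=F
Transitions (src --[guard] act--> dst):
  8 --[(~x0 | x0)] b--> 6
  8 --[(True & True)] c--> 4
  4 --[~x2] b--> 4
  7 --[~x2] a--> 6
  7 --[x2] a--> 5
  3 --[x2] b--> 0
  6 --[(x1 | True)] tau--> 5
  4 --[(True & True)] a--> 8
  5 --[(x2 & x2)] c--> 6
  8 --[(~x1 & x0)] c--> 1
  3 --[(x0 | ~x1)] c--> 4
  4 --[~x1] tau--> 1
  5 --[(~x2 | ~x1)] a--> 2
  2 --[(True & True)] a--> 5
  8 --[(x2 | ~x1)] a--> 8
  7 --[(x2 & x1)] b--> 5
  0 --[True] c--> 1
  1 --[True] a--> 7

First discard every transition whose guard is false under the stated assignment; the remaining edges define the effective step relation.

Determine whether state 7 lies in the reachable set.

Answer: REACHABLE

Trace:
14 transition(s) survive guard evaluation.
L0 = {0}
L1 = {1}  total {0,1}
L2 = {7}  total {0,1,7}
L3 = {6}  total {0,1,6,7}
L4 = {5}  total {0,1,5,6,7}
L5 = {2}  total {0,1,2,5,6,7}
R = {0,1,2,5,6,7}
trace reaching 7: c·a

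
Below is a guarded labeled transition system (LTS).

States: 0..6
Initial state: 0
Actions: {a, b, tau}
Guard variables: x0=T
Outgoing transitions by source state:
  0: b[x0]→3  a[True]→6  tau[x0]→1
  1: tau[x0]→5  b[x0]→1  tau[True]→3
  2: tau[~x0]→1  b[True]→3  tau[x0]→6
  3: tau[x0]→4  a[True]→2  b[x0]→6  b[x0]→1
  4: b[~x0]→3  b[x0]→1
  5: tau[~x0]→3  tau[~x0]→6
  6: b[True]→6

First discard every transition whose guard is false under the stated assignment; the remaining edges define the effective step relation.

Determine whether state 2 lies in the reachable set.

14 transition(s) survive guard evaluation.
L0 = {0}
L1 = {1,3,6}  total {0,1,3,6}
L2 = {2,4,5}  total {0,1,2,3,4,5,6}
Reach set: {0,1,2,3,4,5,6}
Path to 2: b·a

Answer: REACHABLE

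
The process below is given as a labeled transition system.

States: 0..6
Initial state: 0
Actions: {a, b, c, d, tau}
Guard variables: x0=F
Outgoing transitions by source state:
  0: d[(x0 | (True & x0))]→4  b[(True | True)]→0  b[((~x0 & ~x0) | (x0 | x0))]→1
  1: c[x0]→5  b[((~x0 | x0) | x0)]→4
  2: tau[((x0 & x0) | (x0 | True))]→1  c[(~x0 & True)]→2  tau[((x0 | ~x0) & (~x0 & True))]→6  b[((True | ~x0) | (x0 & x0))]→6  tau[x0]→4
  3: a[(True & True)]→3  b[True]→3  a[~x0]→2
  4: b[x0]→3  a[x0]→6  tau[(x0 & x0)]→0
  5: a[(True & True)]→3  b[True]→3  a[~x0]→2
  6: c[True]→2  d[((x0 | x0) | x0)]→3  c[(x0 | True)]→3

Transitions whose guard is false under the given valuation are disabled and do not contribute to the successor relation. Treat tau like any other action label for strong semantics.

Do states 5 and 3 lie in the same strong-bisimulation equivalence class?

Answer: BISIMILAR

Analysis:
Bisimulation quotient by refinement:
  π0 = {{0,1,2,3,4,5,6}}
  π1 = {{0,1},{2},{3,5},{4},{6}}
  π2 = {{0},{1},{2},{3,5},{4},{6}}
6 equivalence class(es) (converged in 3)
class of 5: {3,5}; class of 3: {3,5}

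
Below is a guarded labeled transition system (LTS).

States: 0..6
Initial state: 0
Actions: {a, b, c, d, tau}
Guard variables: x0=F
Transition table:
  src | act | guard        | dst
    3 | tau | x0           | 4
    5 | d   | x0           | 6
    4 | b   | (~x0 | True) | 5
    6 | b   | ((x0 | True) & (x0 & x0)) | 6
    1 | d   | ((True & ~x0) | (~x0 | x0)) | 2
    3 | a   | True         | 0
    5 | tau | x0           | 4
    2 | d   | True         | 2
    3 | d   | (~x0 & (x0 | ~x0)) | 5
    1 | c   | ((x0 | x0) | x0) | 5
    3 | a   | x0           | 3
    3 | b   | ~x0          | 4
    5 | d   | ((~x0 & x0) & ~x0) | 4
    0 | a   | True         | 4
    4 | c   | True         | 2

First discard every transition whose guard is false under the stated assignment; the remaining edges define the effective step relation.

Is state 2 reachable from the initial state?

After dropping false guards: 8 live edges.
depth 0: {0}
depth 1: {4}  cumulative {0,4}
depth 2: {2,5}  cumulative {0,2,4,5}
Reachable = {0,2,4,5}
Path to 2: a·c

Answer: REACHABLE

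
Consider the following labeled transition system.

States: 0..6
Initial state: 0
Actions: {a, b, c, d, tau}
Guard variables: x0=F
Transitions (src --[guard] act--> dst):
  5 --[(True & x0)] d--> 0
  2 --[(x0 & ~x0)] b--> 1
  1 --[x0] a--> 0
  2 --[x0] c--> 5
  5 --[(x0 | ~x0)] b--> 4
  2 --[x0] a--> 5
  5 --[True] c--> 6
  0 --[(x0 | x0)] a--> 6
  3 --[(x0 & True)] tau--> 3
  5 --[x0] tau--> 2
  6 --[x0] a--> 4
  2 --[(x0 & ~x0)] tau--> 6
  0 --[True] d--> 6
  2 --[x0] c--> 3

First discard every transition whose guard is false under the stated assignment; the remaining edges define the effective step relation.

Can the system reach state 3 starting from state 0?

Answer: UNREACHABLE

Working:
Guard filter leaves 3 enabled edge(s).
Layer 0: {0}
Layer 1: {6}  total {0,6}
Reach set: {0,6}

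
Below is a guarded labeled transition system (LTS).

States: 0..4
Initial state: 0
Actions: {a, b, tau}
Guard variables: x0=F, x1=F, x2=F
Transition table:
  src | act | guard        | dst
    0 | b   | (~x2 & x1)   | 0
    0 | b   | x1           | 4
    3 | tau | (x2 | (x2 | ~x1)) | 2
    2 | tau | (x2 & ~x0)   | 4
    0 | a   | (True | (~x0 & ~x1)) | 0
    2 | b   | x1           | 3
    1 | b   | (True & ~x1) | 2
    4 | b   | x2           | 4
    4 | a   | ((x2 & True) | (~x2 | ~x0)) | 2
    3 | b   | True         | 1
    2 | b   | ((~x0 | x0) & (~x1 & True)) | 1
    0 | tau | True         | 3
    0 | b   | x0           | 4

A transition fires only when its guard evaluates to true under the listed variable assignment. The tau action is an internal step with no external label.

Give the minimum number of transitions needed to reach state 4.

BFS to 4:
  depth 0: {0}
  depth 1: {3}
  depth 2: {1,2}
4 never appears.

Answer: UNREACHABLE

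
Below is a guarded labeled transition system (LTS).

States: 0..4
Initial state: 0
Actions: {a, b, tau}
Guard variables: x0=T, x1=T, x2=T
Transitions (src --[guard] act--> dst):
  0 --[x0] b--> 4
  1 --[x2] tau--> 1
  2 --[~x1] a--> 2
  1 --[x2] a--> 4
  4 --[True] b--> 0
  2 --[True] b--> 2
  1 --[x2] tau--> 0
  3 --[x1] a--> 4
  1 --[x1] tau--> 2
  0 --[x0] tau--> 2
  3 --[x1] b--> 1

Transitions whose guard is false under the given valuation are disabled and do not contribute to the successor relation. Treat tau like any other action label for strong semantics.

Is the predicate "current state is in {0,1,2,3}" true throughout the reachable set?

Answer: INVARIANT VIOLATED at state 4

Trace:
Allowed set {0,1,2,3}
Reach set: {0,2,4}
  0: safe
  2: safe
  4: outside
witness against invariant: b → 4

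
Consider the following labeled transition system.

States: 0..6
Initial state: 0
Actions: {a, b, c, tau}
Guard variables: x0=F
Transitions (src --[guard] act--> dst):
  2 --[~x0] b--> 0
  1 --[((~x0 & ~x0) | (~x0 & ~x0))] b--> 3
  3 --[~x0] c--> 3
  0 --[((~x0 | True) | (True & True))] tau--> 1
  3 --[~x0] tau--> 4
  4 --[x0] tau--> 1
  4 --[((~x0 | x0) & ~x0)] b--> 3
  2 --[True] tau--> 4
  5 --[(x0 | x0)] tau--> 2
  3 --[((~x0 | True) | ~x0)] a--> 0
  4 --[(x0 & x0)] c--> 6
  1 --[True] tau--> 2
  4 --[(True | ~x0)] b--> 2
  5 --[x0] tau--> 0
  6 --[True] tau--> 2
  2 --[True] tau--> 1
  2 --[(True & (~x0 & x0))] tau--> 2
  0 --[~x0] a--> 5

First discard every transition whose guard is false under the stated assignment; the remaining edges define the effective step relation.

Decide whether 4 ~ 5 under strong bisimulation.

Answer: NOT BISIMILAR

Working:
Refine partition for ~:
  π0 = {{0,1,2,3,4,5,6}}
  π1 = {{0},{1,2},{3},{4},{5},{6}}
  π2 = {{0},{1},{2},{3},{4},{5},{6}}
7 equivalence class(es) (converged in 3)
[4]={4}  [5]={5}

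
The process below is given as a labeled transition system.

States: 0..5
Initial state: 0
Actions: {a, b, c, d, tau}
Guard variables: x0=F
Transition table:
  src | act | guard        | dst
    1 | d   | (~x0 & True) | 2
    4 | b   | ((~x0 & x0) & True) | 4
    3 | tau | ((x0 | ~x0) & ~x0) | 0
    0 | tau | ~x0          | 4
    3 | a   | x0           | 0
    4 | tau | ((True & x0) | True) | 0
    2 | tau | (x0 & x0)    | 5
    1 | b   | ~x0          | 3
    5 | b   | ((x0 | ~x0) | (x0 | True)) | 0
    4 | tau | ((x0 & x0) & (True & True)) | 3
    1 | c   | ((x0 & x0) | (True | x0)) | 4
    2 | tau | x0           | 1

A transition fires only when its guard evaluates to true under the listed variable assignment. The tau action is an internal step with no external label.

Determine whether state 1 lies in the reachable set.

7 transition(s) survive guard evaluation.
Layer 0: {0}
Layer 1: {4}  cumulative {0,4}
Reachable = {0,4}

Answer: UNREACHABLE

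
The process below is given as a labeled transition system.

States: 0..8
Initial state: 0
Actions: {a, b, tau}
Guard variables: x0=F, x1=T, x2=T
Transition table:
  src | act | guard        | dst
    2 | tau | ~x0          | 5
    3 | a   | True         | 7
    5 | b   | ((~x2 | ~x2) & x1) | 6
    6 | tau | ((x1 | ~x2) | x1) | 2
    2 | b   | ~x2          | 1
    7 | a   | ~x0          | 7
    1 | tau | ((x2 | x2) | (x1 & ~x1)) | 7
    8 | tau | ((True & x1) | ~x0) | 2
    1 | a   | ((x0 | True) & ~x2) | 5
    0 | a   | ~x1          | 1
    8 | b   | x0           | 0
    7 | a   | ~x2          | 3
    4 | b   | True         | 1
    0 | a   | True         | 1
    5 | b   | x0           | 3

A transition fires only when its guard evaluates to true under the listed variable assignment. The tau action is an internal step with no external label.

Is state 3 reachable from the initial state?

Answer: UNREACHABLE

Trace:
After dropping false guards: 8 live edges.
Layer 0: {0}
Layer 1: {1}  cumulative {0,1}
Layer 2: {7}  cumulative {0,1,7}
Reach set: {0,1,7}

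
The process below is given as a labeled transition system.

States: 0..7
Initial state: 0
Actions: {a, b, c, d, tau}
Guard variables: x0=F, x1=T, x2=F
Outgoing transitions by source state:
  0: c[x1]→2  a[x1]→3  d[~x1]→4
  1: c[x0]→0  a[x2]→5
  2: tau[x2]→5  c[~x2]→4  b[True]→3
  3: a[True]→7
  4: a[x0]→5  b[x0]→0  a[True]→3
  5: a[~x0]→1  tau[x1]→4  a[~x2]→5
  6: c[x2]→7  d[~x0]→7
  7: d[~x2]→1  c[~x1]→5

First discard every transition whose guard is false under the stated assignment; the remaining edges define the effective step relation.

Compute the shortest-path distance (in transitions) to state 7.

Answer: 2

Analysis:
Breadth-first toward 7:
  depth 0: {0}
  depth 1: {2,3}
  depth 2: {4,7}
depth(7)=2, e.g. a·a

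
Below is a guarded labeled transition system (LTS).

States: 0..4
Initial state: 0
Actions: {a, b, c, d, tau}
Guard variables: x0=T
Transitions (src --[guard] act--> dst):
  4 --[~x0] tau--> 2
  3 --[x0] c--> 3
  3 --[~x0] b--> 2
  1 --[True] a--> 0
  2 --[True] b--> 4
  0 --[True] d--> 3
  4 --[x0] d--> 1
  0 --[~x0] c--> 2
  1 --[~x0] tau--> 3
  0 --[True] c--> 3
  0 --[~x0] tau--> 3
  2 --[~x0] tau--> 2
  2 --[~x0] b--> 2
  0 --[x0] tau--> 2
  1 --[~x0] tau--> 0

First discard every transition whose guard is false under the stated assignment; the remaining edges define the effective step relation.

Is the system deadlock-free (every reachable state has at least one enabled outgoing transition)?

Reachable = {0,1,2,3,4}
  0: c→3  d→3  tau→2  [3 out]
  1: a→0  [1 out]
  2: b→4  [1 out]
  3: c→3  [1 out]
  4: d→1  [1 out]

Answer: DEADLOCK-FREE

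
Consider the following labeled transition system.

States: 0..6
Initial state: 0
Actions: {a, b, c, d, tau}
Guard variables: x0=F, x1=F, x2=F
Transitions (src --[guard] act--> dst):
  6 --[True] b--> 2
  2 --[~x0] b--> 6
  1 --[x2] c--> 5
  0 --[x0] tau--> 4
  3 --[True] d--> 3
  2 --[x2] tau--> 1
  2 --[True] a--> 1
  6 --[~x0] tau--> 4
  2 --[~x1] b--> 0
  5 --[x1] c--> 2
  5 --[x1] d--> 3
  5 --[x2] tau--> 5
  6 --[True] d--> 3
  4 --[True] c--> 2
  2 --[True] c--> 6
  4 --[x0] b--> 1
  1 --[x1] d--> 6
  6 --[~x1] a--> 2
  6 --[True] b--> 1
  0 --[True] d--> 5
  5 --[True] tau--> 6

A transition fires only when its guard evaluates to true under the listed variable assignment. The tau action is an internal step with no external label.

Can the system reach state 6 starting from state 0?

Guard filter leaves 13 enabled edge(s).
Layer 0: {0}
Layer 1: {5}  total {0,5}
Layer 2: {6}  total {0,5,6}
Layer 3: {1,2,3,4}  total {0,1,2,3,4,5,6}
Reach set: {0,1,2,3,4,5,6}
trace reaching 6: d·tau

Answer: REACHABLE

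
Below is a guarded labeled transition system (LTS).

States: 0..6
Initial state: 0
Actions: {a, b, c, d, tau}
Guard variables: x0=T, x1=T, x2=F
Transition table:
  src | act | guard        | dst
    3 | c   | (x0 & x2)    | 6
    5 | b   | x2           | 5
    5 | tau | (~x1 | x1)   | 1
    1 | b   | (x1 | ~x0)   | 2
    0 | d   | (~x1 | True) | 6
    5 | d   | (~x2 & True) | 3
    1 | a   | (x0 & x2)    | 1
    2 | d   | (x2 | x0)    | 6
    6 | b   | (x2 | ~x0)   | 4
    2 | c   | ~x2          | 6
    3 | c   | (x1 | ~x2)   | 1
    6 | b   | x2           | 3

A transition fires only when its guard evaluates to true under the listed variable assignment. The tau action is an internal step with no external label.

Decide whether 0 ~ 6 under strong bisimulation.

Answer: NOT BISIMILAR

Trace:
Bisimulation quotient by refinement:
  round 0: {{0,1,2,3,4,5,6}}
  round 1: {{0},{1},{2},{3},{4,6},{5}}
Fixed point at round 2; 6 class(es).
0∈{0}, 6∈{4,6}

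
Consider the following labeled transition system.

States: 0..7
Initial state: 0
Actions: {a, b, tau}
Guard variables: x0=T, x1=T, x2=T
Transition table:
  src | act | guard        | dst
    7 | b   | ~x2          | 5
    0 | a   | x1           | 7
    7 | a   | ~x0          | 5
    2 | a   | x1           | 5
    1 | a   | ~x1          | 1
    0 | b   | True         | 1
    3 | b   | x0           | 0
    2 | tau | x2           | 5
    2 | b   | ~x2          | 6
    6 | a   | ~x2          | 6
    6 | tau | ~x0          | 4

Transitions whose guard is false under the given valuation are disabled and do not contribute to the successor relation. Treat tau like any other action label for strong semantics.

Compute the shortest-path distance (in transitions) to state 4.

Answer: UNREACHABLE

Trace:
BFS to 4:
  Layer 0: {0}
  Layer 1: {1,7}
4 never appears.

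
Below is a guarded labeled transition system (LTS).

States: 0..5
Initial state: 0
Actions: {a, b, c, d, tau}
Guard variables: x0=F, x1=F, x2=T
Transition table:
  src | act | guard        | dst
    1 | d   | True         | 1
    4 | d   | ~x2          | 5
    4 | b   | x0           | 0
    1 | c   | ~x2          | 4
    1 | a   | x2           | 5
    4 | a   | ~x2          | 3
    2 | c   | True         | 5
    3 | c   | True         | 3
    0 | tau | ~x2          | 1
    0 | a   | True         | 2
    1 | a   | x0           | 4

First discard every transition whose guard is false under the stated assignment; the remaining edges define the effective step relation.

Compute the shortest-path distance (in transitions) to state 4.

Answer: UNREACHABLE

Analysis:
Layered search for 4:
  Layer 0: {0}
  Layer 1: {2}
  Layer 2: {5}
4 never appears.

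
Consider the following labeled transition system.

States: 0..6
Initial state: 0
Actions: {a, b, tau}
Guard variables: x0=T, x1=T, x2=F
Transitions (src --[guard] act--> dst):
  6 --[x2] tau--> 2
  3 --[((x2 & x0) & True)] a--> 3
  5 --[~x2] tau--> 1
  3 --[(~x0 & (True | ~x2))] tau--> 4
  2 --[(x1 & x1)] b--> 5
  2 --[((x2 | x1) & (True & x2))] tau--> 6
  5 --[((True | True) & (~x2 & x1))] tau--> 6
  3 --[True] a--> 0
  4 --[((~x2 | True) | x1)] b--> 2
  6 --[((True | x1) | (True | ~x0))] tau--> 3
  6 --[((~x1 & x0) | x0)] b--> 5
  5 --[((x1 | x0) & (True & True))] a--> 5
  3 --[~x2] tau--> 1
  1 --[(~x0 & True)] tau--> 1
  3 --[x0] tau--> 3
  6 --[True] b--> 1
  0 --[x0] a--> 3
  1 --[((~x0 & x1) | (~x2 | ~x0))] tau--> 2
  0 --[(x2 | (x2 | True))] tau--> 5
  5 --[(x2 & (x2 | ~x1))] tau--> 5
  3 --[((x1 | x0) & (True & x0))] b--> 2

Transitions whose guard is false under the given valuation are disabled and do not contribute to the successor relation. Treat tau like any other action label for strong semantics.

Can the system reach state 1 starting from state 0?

Guard filter leaves 15 enabled edge(s).
depth 0: {0}
depth 1: {3,5}  total {0,3,5}
depth 2: {1,2,6}  total {0,1,2,3,5,6}
Reachable = {0,1,2,3,5,6}
trace reaching 1: a·tau

Answer: REACHABLE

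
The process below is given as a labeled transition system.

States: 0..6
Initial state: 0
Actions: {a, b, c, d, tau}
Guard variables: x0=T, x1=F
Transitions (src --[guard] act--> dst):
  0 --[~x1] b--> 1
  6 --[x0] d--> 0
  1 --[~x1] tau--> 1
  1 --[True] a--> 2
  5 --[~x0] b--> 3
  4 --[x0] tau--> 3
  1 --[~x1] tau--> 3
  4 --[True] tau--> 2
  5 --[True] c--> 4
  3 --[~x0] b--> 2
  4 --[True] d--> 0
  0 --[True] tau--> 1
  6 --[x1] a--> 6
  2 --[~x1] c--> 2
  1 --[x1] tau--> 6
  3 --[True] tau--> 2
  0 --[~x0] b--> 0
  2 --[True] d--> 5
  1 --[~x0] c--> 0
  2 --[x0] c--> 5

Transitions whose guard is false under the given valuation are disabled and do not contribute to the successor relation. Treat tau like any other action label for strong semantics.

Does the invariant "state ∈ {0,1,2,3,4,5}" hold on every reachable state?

Safe = {0,1,2,3,4,5}
Reach set: {0,1,2,3,4,5}
  0: safe
  1: safe
  2: safe
  3: safe
  4: safe
  5: safe

Answer: INVARIANT HOLDS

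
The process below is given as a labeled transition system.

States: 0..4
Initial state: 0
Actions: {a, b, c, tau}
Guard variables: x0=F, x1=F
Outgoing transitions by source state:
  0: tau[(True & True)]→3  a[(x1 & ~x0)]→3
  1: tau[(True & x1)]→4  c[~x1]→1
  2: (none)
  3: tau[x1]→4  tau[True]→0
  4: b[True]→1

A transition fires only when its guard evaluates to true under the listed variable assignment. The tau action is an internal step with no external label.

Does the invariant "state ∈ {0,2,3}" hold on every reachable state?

Safe = {0,2,3}
Reachable = {0,3}
  0: safe
  3: safe

Answer: INVARIANT HOLDS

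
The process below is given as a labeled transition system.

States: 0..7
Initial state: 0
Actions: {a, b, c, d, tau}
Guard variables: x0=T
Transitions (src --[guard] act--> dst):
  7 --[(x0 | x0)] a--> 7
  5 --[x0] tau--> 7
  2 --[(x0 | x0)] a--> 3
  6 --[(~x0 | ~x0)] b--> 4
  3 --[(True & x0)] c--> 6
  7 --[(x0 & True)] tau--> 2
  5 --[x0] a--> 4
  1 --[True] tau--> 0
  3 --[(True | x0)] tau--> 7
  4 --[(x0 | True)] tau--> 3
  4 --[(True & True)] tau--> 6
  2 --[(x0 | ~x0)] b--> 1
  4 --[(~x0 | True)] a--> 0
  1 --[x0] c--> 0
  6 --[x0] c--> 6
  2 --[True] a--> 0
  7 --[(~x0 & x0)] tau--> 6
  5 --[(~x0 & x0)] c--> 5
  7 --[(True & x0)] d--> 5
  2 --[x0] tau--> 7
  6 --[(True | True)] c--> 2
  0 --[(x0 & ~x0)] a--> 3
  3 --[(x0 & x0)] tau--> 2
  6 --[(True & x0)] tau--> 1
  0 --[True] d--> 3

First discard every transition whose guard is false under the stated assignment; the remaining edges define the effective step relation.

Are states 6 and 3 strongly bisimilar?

Answer: NOT BISIMILAR

Trace:
Bisimulation quotient by refinement:
  P[0] = {{0,1,2,3,4,5,6,7}}
  P[1] = {{0},{1,3,6},{2},{4,5},{7}}
  P[2] = {{0},{1},{2},{3},{4},{5},{6},{7}}
stable after 3 split(s): 8 block(s)
[6]={6}  [3]={3}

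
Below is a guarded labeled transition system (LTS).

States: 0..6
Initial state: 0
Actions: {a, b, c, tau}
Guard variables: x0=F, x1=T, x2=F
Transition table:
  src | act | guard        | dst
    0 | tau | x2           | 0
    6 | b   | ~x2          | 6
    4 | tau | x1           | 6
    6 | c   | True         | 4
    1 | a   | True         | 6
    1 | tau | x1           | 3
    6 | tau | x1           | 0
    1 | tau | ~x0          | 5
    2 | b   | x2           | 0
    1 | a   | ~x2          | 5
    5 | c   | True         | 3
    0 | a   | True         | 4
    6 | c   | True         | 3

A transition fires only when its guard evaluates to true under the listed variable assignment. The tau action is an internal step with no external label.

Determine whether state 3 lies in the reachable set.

Answer: REACHABLE

Analysis:
11 transition(s) survive guard evaluation.
Layer 0: {0}
Layer 1: {4}  total {0,4}
Layer 2: {6}  total {0,4,6}
Layer 3: {3}  total {0,3,4,6}
Reachable = {0,3,4,6}
witness 3: a·tau·c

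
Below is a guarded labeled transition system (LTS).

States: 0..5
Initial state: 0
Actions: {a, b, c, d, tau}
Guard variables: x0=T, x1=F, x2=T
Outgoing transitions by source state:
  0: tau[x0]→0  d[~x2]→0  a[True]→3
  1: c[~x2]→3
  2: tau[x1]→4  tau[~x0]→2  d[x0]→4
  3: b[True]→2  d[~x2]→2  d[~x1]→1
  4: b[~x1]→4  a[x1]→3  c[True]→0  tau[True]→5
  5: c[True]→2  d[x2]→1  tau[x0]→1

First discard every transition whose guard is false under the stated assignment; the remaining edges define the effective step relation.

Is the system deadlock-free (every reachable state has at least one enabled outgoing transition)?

Answer: DEADLOCK at state 1

Working:
R = {0,1,2,3,4,5}
  0: a→3  tau→0  [2 exit(s)]
  1: ∅  [STUCK]
  2: d→4  [1 exit(s)]
  3: b→2  d→1  [2 exit(s)]
  4: b→4  c→0  tau→5  [3 exit(s)]
  5: c→2  d→1  tau→1  [3 exit(s)]
Path to 1: a·d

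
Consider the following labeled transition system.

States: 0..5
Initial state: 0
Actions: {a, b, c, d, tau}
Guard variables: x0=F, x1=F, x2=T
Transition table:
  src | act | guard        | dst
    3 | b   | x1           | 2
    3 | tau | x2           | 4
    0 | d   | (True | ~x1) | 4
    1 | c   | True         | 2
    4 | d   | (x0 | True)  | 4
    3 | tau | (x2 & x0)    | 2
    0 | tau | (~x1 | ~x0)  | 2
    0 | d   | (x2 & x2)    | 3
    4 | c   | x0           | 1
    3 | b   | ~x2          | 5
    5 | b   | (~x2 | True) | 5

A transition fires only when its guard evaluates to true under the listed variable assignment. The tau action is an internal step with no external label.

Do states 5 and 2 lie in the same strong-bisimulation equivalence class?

Answer: NOT BISIMILAR

Working:
Refine partition for ~:
  round 0: {{0,1,2,3,4,5}}
  round 1: {{0},{1},{2},{3},{4},{5}}
stable after 2 split(s): 6 block(s)
class of 5: {5}; class of 2: {2}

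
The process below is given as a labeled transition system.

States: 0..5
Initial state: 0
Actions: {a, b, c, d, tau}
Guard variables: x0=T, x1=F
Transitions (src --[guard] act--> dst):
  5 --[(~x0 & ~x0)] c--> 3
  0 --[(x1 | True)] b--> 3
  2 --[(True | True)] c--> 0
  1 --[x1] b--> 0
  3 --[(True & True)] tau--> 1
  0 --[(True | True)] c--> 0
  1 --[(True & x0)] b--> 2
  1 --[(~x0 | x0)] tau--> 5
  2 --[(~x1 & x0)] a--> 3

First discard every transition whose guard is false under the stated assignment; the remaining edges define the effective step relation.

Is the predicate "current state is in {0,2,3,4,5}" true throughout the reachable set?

Inv-set: {0,2,3,4,5}
R = {0,1,2,3,5}
  0: ok
  1: VIOLATES
  2: ok
  3: ok
  5: ok
counterexample path to 1: b·tau

Answer: INVARIANT VIOLATED at state 1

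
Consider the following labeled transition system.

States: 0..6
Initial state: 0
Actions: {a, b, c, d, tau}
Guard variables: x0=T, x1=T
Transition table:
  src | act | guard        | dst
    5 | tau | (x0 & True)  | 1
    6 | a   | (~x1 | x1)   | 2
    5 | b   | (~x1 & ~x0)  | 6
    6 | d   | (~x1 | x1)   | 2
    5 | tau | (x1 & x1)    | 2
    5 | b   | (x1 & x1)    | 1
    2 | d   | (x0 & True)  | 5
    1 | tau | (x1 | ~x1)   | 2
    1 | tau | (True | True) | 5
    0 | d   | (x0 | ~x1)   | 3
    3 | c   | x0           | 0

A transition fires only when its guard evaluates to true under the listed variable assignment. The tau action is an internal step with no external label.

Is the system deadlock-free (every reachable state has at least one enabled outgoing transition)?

Answer: DEADLOCK-FREE

Working:
R = {0,3}
  0: d→3  [deg 1]
  3: c→0  [deg 1]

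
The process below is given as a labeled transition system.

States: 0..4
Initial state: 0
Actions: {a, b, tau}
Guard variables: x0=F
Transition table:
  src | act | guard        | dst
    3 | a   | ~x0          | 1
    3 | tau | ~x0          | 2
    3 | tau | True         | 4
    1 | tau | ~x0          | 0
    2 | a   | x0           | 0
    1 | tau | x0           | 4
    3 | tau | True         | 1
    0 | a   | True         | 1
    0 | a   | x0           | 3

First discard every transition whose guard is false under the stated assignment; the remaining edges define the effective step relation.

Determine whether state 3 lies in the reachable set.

Guard filter leaves 6 enabled edge(s).
L0 = {0}
L1 = {1}  cumulative {0,1}
R = {0,1}

Answer: UNREACHABLE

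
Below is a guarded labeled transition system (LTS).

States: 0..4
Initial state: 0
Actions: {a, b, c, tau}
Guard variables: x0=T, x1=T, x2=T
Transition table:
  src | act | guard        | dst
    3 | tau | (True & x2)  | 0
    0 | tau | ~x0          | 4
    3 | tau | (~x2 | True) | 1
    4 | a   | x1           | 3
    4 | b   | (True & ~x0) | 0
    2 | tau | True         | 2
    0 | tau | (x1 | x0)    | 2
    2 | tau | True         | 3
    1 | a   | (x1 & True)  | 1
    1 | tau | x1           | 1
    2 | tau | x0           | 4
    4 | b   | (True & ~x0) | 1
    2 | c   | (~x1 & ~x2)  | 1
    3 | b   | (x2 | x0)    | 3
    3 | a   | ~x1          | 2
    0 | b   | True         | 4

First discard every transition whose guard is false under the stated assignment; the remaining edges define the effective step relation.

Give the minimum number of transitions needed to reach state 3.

BFS to 3:
  depth 0: {0}
  depth 1: {2,4}
  depth 2: {3}
3 enters at depth 2; path b·a

Answer: 2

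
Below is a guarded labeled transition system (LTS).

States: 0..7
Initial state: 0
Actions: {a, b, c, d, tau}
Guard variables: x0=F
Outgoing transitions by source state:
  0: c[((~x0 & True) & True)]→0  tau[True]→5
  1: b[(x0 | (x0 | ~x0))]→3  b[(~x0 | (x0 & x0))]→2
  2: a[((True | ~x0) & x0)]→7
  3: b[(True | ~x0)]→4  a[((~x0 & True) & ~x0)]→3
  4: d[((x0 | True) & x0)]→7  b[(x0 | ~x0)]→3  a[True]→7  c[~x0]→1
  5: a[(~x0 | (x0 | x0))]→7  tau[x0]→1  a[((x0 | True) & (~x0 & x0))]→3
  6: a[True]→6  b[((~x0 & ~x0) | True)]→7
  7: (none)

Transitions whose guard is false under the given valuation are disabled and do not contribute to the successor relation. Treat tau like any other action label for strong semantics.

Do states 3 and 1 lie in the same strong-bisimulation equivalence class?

Answer: NOT BISIMILAR

Trace:
Refine partition for ~:
  P[0] = {{0,1,2,3,4,5,6,7}}
  P[1] = {{0},{1},{2,7},{3,6},{4},{5}}
  P[2] = {{0},{1},{2,7},{3},{4},{5},{6}}
stable after 3 split(s): 7 block(s)
3∈{3}, 1∈{1}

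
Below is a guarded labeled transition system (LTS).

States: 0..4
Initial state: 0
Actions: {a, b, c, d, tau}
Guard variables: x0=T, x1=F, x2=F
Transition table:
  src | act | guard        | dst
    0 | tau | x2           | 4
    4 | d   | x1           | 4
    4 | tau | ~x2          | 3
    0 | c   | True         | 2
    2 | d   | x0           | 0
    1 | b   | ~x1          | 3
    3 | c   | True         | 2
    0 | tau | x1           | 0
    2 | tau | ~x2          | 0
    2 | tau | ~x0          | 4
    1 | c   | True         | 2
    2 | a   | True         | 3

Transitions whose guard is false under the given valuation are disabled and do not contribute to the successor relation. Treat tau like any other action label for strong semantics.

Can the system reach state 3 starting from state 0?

Answer: REACHABLE

Analysis:
8 transition(s) survive guard evaluation.
L0 = {0}
L1 = {2}  total {0,2}
L2 = {3}  total {0,2,3}
Reachable = {0,2,3}
trace reaching 3: c·a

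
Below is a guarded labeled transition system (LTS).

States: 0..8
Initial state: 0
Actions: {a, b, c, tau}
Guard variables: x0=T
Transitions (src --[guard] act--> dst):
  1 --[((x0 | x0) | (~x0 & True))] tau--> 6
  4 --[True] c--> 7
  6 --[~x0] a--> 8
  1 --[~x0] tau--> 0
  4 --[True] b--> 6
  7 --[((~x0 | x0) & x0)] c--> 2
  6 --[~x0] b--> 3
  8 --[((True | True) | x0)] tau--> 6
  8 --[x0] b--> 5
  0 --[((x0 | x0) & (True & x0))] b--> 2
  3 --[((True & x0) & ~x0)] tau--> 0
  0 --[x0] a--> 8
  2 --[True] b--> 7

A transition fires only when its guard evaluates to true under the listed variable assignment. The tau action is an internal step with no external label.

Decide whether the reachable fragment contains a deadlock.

Answer: DEADLOCK at state 5

Trace:
Reachable = {0,2,5,6,7,8}
  0: a→8  b→2  [deg 2]
  2: b→7  [deg 1]
  5: ∅  [no exit]
  6: ∅  [no exit]
  7: c→2  [deg 1]
  8: b→5  tau→6  [deg 2]
Path to 5: a·b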